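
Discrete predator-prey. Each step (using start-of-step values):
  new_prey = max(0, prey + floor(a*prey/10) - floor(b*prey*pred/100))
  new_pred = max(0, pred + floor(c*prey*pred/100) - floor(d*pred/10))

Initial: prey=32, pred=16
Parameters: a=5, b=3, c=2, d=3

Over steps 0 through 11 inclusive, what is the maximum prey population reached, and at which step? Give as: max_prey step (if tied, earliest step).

Answer: 33 1

Derivation:
Step 1: prey: 32+16-15=33; pred: 16+10-4=22
Step 2: prey: 33+16-21=28; pred: 22+14-6=30
Step 3: prey: 28+14-25=17; pred: 30+16-9=37
Step 4: prey: 17+8-18=7; pred: 37+12-11=38
Step 5: prey: 7+3-7=3; pred: 38+5-11=32
Step 6: prey: 3+1-2=2; pred: 32+1-9=24
Step 7: prey: 2+1-1=2; pred: 24+0-7=17
Step 8: prey: 2+1-1=2; pred: 17+0-5=12
Step 9: prey: 2+1-0=3; pred: 12+0-3=9
Step 10: prey: 3+1-0=4; pred: 9+0-2=7
Step 11: prey: 4+2-0=6; pred: 7+0-2=5
Max prey = 33 at step 1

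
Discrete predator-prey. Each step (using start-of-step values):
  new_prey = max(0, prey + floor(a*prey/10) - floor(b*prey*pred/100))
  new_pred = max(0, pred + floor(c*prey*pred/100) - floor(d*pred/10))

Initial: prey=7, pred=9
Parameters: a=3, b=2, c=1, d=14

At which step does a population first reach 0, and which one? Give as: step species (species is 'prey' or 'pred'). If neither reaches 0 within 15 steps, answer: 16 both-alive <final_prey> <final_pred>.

Answer: 1 pred

Derivation:
Step 1: prey: 7+2-1=8; pred: 9+0-12=0
First extinction: pred at step 1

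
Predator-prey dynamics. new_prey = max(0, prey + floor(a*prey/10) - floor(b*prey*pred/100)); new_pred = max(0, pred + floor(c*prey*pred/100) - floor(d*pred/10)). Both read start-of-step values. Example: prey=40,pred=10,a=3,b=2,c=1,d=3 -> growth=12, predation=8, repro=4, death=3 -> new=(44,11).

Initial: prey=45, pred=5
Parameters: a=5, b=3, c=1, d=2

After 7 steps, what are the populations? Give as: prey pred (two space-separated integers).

Step 1: prey: 45+22-6=61; pred: 5+2-1=6
Step 2: prey: 61+30-10=81; pred: 6+3-1=8
Step 3: prey: 81+40-19=102; pred: 8+6-1=13
Step 4: prey: 102+51-39=114; pred: 13+13-2=24
Step 5: prey: 114+57-82=89; pred: 24+27-4=47
Step 6: prey: 89+44-125=8; pred: 47+41-9=79
Step 7: prey: 8+4-18=0; pred: 79+6-15=70

Answer: 0 70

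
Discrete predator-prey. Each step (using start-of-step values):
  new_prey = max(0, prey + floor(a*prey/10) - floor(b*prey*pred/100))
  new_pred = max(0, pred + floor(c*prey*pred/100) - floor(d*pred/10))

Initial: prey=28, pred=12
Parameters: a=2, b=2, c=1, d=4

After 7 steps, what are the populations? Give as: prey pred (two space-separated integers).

Answer: 34 7

Derivation:
Step 1: prey: 28+5-6=27; pred: 12+3-4=11
Step 2: prey: 27+5-5=27; pred: 11+2-4=9
Step 3: prey: 27+5-4=28; pred: 9+2-3=8
Step 4: prey: 28+5-4=29; pred: 8+2-3=7
Step 5: prey: 29+5-4=30; pred: 7+2-2=7
Step 6: prey: 30+6-4=32; pred: 7+2-2=7
Step 7: prey: 32+6-4=34; pred: 7+2-2=7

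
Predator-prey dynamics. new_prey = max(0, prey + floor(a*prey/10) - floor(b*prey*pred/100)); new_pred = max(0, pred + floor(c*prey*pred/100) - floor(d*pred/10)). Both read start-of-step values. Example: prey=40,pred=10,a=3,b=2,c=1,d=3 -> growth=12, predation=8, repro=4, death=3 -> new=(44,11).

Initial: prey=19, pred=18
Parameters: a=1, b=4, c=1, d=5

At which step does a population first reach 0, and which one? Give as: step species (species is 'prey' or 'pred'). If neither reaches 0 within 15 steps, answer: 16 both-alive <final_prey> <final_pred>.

Answer: 16 both-alive 4 1

Derivation:
Step 1: prey: 19+1-13=7; pred: 18+3-9=12
Step 2: prey: 7+0-3=4; pred: 12+0-6=6
Step 3: prey: 4+0-0=4; pred: 6+0-3=3
Step 4: prey: 4+0-0=4; pred: 3+0-1=2
Step 5: prey: 4+0-0=4; pred: 2+0-1=1
Step 6: prey: 4+0-0=4; pred: 1+0-0=1
Steps 7-15: state stable at prey=4, pred=1 (no change)
No extinction within 15 steps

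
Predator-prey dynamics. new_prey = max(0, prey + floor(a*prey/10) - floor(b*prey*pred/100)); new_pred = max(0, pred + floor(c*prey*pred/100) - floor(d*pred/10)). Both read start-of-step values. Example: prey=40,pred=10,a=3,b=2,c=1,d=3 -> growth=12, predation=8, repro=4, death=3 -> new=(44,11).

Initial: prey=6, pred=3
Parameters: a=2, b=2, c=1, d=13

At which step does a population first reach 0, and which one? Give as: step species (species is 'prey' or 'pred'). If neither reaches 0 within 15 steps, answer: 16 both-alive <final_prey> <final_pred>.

Step 1: prey: 6+1-0=7; pred: 3+0-3=0
First extinction: pred at step 1

Answer: 1 pred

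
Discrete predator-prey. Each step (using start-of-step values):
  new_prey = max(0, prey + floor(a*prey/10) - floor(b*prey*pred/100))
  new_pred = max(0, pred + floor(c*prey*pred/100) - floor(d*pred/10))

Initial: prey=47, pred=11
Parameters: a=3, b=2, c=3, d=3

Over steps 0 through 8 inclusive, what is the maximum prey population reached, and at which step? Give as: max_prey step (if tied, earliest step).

Step 1: prey: 47+14-10=51; pred: 11+15-3=23
Step 2: prey: 51+15-23=43; pred: 23+35-6=52
Step 3: prey: 43+12-44=11; pred: 52+67-15=104
Step 4: prey: 11+3-22=0; pred: 104+34-31=107
Step 5: prey: 0+0-0=0; pred: 107+0-32=75
Step 6: prey: 0+0-0=0; pred: 75+0-22=53
Step 7: prey: 0+0-0=0; pred: 53+0-15=38
Step 8: prey: 0+0-0=0; pred: 38+0-11=27
Max prey = 51 at step 1

Answer: 51 1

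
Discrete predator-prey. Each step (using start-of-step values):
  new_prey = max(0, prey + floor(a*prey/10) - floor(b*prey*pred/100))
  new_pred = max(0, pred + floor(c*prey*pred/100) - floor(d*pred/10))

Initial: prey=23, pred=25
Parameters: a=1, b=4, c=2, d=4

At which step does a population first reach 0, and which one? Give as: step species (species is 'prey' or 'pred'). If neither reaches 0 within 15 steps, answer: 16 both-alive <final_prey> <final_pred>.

Step 1: prey: 23+2-23=2; pred: 25+11-10=26
Step 2: prey: 2+0-2=0; pred: 26+1-10=17
First extinction: prey at step 2

Answer: 2 prey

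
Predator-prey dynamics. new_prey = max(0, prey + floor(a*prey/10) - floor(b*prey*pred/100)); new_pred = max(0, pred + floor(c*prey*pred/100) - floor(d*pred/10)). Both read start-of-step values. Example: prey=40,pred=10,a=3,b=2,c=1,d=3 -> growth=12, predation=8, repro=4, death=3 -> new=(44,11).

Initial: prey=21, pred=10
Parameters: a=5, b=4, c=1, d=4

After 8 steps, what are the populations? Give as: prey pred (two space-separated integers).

Answer: 128 12

Derivation:
Step 1: prey: 21+10-8=23; pred: 10+2-4=8
Step 2: prey: 23+11-7=27; pred: 8+1-3=6
Step 3: prey: 27+13-6=34; pred: 6+1-2=5
Step 4: prey: 34+17-6=45; pred: 5+1-2=4
Step 5: prey: 45+22-7=60; pred: 4+1-1=4
Step 6: prey: 60+30-9=81; pred: 4+2-1=5
Step 7: prey: 81+40-16=105; pred: 5+4-2=7
Step 8: prey: 105+52-29=128; pred: 7+7-2=12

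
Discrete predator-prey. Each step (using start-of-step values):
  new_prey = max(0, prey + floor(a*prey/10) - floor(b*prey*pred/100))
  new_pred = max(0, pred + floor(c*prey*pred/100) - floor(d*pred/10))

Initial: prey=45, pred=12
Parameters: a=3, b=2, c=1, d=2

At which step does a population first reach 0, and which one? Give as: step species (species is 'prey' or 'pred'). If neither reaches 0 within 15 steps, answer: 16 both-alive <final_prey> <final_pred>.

Step 1: prey: 45+13-10=48; pred: 12+5-2=15
Step 2: prey: 48+14-14=48; pred: 15+7-3=19
Step 3: prey: 48+14-18=44; pred: 19+9-3=25
Step 4: prey: 44+13-22=35; pred: 25+11-5=31
Step 5: prey: 35+10-21=24; pred: 31+10-6=35
Step 6: prey: 24+7-16=15; pred: 35+8-7=36
Step 7: prey: 15+4-10=9; pred: 36+5-7=34
Step 8: prey: 9+2-6=5; pred: 34+3-6=31
Step 9: prey: 5+1-3=3; pred: 31+1-6=26
Step 10: prey: 3+0-1=2; pred: 26+0-5=21
Step 11: prey: 2+0-0=2; pred: 21+0-4=17
Step 12: prey: 2+0-0=2; pred: 17+0-3=14
Step 13: prey: 2+0-0=2; pred: 14+0-2=12
Step 14: prey: 2+0-0=2; pred: 12+0-2=10
Step 15: prey: 2+0-0=2; pred: 10+0-2=8
No extinction within 15 steps

Answer: 16 both-alive 2 8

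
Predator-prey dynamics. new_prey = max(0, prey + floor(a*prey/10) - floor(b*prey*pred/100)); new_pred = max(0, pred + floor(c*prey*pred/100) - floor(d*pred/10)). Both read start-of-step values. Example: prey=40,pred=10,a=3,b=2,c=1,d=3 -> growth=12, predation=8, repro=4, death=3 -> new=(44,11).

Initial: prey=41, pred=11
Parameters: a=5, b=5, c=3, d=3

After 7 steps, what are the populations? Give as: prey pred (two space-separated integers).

Answer: 0 13

Derivation:
Step 1: prey: 41+20-22=39; pred: 11+13-3=21
Step 2: prey: 39+19-40=18; pred: 21+24-6=39
Step 3: prey: 18+9-35=0; pred: 39+21-11=49
Step 4: prey: 0+0-0=0; pred: 49+0-14=35
Step 5: prey: 0+0-0=0; pred: 35+0-10=25
Step 6: prey: 0+0-0=0; pred: 25+0-7=18
Step 7: prey: 0+0-0=0; pred: 18+0-5=13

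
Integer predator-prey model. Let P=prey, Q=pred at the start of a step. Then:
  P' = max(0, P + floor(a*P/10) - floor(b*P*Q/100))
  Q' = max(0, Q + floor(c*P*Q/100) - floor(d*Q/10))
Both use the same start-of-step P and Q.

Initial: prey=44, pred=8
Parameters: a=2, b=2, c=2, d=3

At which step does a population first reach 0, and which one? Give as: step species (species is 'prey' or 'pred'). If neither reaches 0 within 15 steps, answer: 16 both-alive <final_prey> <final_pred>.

Step 1: prey: 44+8-7=45; pred: 8+7-2=13
Step 2: prey: 45+9-11=43; pred: 13+11-3=21
Step 3: prey: 43+8-18=33; pred: 21+18-6=33
Step 4: prey: 33+6-21=18; pred: 33+21-9=45
Step 5: prey: 18+3-16=5; pred: 45+16-13=48
Step 6: prey: 5+1-4=2; pred: 48+4-14=38
Step 7: prey: 2+0-1=1; pred: 38+1-11=28
Step 8: prey: 1+0-0=1; pred: 28+0-8=20
Step 9: prey: 1+0-0=1; pred: 20+0-6=14
Step 10: prey: 1+0-0=1; pred: 14+0-4=10
Step 11: prey: 1+0-0=1; pred: 10+0-3=7
Step 12: prey: 1+0-0=1; pred: 7+0-2=5
Step 13: prey: 1+0-0=1; pred: 5+0-1=4
Step 14: prey: 1+0-0=1; pred: 4+0-1=3
Step 15: prey: 1+0-0=1; pred: 3+0-0=3
No extinction within 15 steps

Answer: 16 both-alive 1 3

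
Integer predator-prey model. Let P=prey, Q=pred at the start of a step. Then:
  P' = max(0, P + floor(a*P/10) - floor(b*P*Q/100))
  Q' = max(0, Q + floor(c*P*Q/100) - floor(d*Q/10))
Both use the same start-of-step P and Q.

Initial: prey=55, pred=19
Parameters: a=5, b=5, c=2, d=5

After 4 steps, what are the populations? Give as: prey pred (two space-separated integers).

Answer: 0 9

Derivation:
Step 1: prey: 55+27-52=30; pred: 19+20-9=30
Step 2: prey: 30+15-45=0; pred: 30+18-15=33
Step 3: prey: 0+0-0=0; pred: 33+0-16=17
Step 4: prey: 0+0-0=0; pred: 17+0-8=9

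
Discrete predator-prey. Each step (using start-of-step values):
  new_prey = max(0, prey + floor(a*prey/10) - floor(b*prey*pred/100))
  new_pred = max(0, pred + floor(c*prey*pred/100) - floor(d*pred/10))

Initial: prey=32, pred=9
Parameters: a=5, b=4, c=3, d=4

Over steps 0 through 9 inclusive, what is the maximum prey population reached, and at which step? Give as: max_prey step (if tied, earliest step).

Step 1: prey: 32+16-11=37; pred: 9+8-3=14
Step 2: prey: 37+18-20=35; pred: 14+15-5=24
Step 3: prey: 35+17-33=19; pred: 24+25-9=40
Step 4: prey: 19+9-30=0; pred: 40+22-16=46
Step 5: prey: 0+0-0=0; pred: 46+0-18=28
Step 6: prey: 0+0-0=0; pred: 28+0-11=17
Step 7: prey: 0+0-0=0; pred: 17+0-6=11
Step 8: prey: 0+0-0=0; pred: 11+0-4=7
Step 9: prey: 0+0-0=0; pred: 7+0-2=5
Max prey = 37 at step 1

Answer: 37 1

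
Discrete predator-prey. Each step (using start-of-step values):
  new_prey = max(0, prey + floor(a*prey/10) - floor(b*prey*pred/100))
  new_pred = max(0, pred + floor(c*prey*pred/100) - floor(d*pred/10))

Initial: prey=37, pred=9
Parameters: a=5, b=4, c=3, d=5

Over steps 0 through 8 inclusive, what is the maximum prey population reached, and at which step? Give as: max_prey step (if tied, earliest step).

Step 1: prey: 37+18-13=42; pred: 9+9-4=14
Step 2: prey: 42+21-23=40; pred: 14+17-7=24
Step 3: prey: 40+20-38=22; pred: 24+28-12=40
Step 4: prey: 22+11-35=0; pred: 40+26-20=46
Step 5: prey: 0+0-0=0; pred: 46+0-23=23
Step 6: prey: 0+0-0=0; pred: 23+0-11=12
Step 7: prey: 0+0-0=0; pred: 12+0-6=6
Step 8: prey: 0+0-0=0; pred: 6+0-3=3
Max prey = 42 at step 1

Answer: 42 1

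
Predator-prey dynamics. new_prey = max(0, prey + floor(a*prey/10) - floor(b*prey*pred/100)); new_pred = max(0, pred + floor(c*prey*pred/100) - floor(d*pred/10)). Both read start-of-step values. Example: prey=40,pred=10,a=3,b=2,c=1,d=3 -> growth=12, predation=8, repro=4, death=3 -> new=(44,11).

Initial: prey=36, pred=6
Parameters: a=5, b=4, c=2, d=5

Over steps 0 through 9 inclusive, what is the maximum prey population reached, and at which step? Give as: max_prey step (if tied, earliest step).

Answer: 63 3

Derivation:
Step 1: prey: 36+18-8=46; pred: 6+4-3=7
Step 2: prey: 46+23-12=57; pred: 7+6-3=10
Step 3: prey: 57+28-22=63; pred: 10+11-5=16
Step 4: prey: 63+31-40=54; pred: 16+20-8=28
Step 5: prey: 54+27-60=21; pred: 28+30-14=44
Step 6: prey: 21+10-36=0; pred: 44+18-22=40
Step 7: prey: 0+0-0=0; pred: 40+0-20=20
Step 8: prey: 0+0-0=0; pred: 20+0-10=10
Step 9: prey: 0+0-0=0; pred: 10+0-5=5
Max prey = 63 at step 3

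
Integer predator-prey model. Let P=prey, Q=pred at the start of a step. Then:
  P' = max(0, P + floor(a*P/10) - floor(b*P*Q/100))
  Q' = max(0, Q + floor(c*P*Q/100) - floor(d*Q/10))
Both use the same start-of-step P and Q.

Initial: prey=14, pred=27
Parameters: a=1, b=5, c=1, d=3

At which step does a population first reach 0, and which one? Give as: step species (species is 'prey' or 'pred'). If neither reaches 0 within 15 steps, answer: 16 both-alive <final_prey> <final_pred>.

Answer: 1 prey

Derivation:
Step 1: prey: 14+1-18=0; pred: 27+3-8=22
First extinction: prey at step 1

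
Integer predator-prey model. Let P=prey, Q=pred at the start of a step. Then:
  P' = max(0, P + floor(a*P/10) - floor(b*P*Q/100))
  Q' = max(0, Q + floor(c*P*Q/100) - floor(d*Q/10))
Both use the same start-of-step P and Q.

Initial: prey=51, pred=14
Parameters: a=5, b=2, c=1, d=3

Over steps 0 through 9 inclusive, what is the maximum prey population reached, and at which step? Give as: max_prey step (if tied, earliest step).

Answer: 77 3

Derivation:
Step 1: prey: 51+25-14=62; pred: 14+7-4=17
Step 2: prey: 62+31-21=72; pred: 17+10-5=22
Step 3: prey: 72+36-31=77; pred: 22+15-6=31
Step 4: prey: 77+38-47=68; pred: 31+23-9=45
Step 5: prey: 68+34-61=41; pred: 45+30-13=62
Step 6: prey: 41+20-50=11; pred: 62+25-18=69
Step 7: prey: 11+5-15=1; pred: 69+7-20=56
Step 8: prey: 1+0-1=0; pred: 56+0-16=40
Step 9: prey: 0+0-0=0; pred: 40+0-12=28
Max prey = 77 at step 3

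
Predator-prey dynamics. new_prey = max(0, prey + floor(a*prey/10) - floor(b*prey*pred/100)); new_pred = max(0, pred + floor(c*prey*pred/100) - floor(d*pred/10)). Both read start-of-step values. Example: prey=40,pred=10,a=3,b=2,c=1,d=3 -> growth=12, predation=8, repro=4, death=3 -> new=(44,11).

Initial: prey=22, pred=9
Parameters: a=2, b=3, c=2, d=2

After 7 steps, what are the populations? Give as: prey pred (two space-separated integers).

Step 1: prey: 22+4-5=21; pred: 9+3-1=11
Step 2: prey: 21+4-6=19; pred: 11+4-2=13
Step 3: prey: 19+3-7=15; pred: 13+4-2=15
Step 4: prey: 15+3-6=12; pred: 15+4-3=16
Step 5: prey: 12+2-5=9; pred: 16+3-3=16
Step 6: prey: 9+1-4=6; pred: 16+2-3=15
Step 7: prey: 6+1-2=5; pred: 15+1-3=13

Answer: 5 13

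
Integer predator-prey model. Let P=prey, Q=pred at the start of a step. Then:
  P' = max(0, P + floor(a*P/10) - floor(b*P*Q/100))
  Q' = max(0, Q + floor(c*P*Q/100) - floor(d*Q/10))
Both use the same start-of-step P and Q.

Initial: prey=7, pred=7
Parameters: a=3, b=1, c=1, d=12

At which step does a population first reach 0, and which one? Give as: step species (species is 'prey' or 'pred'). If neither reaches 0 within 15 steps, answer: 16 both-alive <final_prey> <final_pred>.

Step 1: prey: 7+2-0=9; pred: 7+0-8=0
First extinction: pred at step 1

Answer: 1 pred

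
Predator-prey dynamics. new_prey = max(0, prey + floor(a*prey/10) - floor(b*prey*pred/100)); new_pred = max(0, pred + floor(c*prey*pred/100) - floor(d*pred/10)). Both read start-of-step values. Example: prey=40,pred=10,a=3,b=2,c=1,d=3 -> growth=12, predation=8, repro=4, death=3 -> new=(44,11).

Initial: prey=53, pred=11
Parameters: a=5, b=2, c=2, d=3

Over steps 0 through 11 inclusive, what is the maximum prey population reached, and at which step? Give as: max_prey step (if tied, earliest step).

Answer: 77 2

Derivation:
Step 1: prey: 53+26-11=68; pred: 11+11-3=19
Step 2: prey: 68+34-25=77; pred: 19+25-5=39
Step 3: prey: 77+38-60=55; pred: 39+60-11=88
Step 4: prey: 55+27-96=0; pred: 88+96-26=158
Step 5: prey: 0+0-0=0; pred: 158+0-47=111
Step 6: prey: 0+0-0=0; pred: 111+0-33=78
Step 7: prey: 0+0-0=0; pred: 78+0-23=55
Step 8: prey: 0+0-0=0; pred: 55+0-16=39
Step 9: prey: 0+0-0=0; pred: 39+0-11=28
Step 10: prey: 0+0-0=0; pred: 28+0-8=20
Step 11: prey: 0+0-0=0; pred: 20+0-6=14
Max prey = 77 at step 2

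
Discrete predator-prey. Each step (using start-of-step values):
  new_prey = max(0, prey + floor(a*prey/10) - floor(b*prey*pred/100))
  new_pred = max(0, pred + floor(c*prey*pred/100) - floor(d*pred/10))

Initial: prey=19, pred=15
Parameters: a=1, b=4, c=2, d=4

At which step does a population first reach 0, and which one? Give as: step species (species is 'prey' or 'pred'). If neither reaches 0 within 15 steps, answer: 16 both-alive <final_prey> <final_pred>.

Step 1: prey: 19+1-11=9; pred: 15+5-6=14
Step 2: prey: 9+0-5=4; pred: 14+2-5=11
Step 3: prey: 4+0-1=3; pred: 11+0-4=7
Step 4: prey: 3+0-0=3; pred: 7+0-2=5
Step 5: prey: 3+0-0=3; pred: 5+0-2=3
Step 6: prey: 3+0-0=3; pred: 3+0-1=2
Step 7: prey: 3+0-0=3; pred: 2+0-0=2
Steps 8-15: state stable at prey=3, pred=2 (no change)
No extinction within 15 steps

Answer: 16 both-alive 3 2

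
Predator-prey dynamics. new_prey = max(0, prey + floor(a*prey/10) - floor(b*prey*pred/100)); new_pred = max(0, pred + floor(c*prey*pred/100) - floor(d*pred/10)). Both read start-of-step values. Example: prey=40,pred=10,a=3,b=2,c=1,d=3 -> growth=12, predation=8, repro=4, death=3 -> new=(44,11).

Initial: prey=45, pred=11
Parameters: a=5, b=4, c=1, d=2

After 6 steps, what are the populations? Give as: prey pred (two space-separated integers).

Answer: 5 24

Derivation:
Step 1: prey: 45+22-19=48; pred: 11+4-2=13
Step 2: prey: 48+24-24=48; pred: 13+6-2=17
Step 3: prey: 48+24-32=40; pred: 17+8-3=22
Step 4: prey: 40+20-35=25; pred: 22+8-4=26
Step 5: prey: 25+12-26=11; pred: 26+6-5=27
Step 6: prey: 11+5-11=5; pred: 27+2-5=24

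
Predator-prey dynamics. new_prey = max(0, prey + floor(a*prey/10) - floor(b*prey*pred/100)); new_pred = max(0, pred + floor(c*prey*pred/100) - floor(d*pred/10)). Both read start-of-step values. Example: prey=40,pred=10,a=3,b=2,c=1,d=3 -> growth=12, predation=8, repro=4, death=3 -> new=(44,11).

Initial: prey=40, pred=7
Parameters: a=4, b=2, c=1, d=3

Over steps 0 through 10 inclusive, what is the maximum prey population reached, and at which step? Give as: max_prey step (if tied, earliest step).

Answer: 101 5

Derivation:
Step 1: prey: 40+16-5=51; pred: 7+2-2=7
Step 2: prey: 51+20-7=64; pred: 7+3-2=8
Step 3: prey: 64+25-10=79; pred: 8+5-2=11
Step 4: prey: 79+31-17=93; pred: 11+8-3=16
Step 5: prey: 93+37-29=101; pred: 16+14-4=26
Step 6: prey: 101+40-52=89; pred: 26+26-7=45
Step 7: prey: 89+35-80=44; pred: 45+40-13=72
Step 8: prey: 44+17-63=0; pred: 72+31-21=82
Step 9: prey: 0+0-0=0; pred: 82+0-24=58
Step 10: prey: 0+0-0=0; pred: 58+0-17=41
Max prey = 101 at step 5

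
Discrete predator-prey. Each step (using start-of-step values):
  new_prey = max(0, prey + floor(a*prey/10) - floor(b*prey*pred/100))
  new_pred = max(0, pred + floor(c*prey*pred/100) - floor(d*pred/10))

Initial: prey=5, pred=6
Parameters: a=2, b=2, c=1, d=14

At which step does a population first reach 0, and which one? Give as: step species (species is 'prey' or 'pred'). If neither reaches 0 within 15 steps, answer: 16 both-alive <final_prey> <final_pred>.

Step 1: prey: 5+1-0=6; pred: 6+0-8=0
First extinction: pred at step 1

Answer: 1 pred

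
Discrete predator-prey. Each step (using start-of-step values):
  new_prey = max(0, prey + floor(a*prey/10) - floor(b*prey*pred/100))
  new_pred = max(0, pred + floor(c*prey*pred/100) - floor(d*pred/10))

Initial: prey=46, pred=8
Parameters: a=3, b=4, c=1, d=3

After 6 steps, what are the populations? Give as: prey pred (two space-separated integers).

Step 1: prey: 46+13-14=45; pred: 8+3-2=9
Step 2: prey: 45+13-16=42; pred: 9+4-2=11
Step 3: prey: 42+12-18=36; pred: 11+4-3=12
Step 4: prey: 36+10-17=29; pred: 12+4-3=13
Step 5: prey: 29+8-15=22; pred: 13+3-3=13
Step 6: prey: 22+6-11=17; pred: 13+2-3=12

Answer: 17 12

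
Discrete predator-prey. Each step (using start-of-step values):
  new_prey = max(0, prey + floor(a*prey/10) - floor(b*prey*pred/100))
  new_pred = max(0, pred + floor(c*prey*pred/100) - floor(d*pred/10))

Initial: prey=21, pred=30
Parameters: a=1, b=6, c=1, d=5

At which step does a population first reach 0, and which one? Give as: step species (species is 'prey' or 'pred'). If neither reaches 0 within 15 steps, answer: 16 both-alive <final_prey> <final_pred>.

Step 1: prey: 21+2-37=0; pred: 30+6-15=21
First extinction: prey at step 1

Answer: 1 prey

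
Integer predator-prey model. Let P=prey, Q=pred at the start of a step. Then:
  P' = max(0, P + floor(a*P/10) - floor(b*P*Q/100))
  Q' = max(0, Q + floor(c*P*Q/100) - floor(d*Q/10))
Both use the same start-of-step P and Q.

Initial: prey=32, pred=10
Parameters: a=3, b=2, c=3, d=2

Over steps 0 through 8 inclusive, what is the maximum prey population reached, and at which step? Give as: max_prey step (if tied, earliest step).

Step 1: prey: 32+9-6=35; pred: 10+9-2=17
Step 2: prey: 35+10-11=34; pred: 17+17-3=31
Step 3: prey: 34+10-21=23; pred: 31+31-6=56
Step 4: prey: 23+6-25=4; pred: 56+38-11=83
Step 5: prey: 4+1-6=0; pred: 83+9-16=76
Step 6: prey: 0+0-0=0; pred: 76+0-15=61
Step 7: prey: 0+0-0=0; pred: 61+0-12=49
Step 8: prey: 0+0-0=0; pred: 49+0-9=40
Max prey = 35 at step 1

Answer: 35 1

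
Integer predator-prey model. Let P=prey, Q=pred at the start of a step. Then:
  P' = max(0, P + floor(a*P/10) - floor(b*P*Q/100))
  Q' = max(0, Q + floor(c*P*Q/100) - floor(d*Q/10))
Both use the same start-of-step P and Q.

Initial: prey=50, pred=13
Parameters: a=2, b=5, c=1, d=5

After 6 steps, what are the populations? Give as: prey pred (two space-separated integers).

Answer: 12 1

Derivation:
Step 1: prey: 50+10-32=28; pred: 13+6-6=13
Step 2: prey: 28+5-18=15; pred: 13+3-6=10
Step 3: prey: 15+3-7=11; pred: 10+1-5=6
Step 4: prey: 11+2-3=10; pred: 6+0-3=3
Step 5: prey: 10+2-1=11; pred: 3+0-1=2
Step 6: prey: 11+2-1=12; pred: 2+0-1=1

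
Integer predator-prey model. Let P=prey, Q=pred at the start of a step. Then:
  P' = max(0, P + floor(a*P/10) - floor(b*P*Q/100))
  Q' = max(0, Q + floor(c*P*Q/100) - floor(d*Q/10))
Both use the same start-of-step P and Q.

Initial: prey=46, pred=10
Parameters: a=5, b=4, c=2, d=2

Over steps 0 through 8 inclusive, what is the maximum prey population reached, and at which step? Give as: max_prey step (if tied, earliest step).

Answer: 51 1

Derivation:
Step 1: prey: 46+23-18=51; pred: 10+9-2=17
Step 2: prey: 51+25-34=42; pred: 17+17-3=31
Step 3: prey: 42+21-52=11; pred: 31+26-6=51
Step 4: prey: 11+5-22=0; pred: 51+11-10=52
Step 5: prey: 0+0-0=0; pred: 52+0-10=42
Step 6: prey: 0+0-0=0; pred: 42+0-8=34
Step 7: prey: 0+0-0=0; pred: 34+0-6=28
Step 8: prey: 0+0-0=0; pred: 28+0-5=23
Max prey = 51 at step 1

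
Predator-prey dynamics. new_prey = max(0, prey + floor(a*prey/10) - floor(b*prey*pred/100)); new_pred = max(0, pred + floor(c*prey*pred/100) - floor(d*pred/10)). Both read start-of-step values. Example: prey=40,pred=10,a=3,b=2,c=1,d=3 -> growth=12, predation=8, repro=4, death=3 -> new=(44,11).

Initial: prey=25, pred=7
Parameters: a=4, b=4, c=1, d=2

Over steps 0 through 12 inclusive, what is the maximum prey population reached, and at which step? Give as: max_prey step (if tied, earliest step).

Step 1: prey: 25+10-7=28; pred: 7+1-1=7
Step 2: prey: 28+11-7=32; pred: 7+1-1=7
Step 3: prey: 32+12-8=36; pred: 7+2-1=8
Step 4: prey: 36+14-11=39; pred: 8+2-1=9
Step 5: prey: 39+15-14=40; pred: 9+3-1=11
Step 6: prey: 40+16-17=39; pred: 11+4-2=13
Step 7: prey: 39+15-20=34; pred: 13+5-2=16
Step 8: prey: 34+13-21=26; pred: 16+5-3=18
Step 9: prey: 26+10-18=18; pred: 18+4-3=19
Step 10: prey: 18+7-13=12; pred: 19+3-3=19
Step 11: prey: 12+4-9=7; pred: 19+2-3=18
Step 12: prey: 7+2-5=4; pred: 18+1-3=16
Max prey = 40 at step 5

Answer: 40 5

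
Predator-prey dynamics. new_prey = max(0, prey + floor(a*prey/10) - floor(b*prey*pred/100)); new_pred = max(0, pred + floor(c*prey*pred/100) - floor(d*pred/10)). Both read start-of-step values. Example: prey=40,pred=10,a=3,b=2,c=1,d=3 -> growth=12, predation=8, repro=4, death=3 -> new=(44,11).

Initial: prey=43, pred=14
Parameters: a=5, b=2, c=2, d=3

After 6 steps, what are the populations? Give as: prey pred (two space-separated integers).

Answer: 0 61

Derivation:
Step 1: prey: 43+21-12=52; pred: 14+12-4=22
Step 2: prey: 52+26-22=56; pred: 22+22-6=38
Step 3: prey: 56+28-42=42; pred: 38+42-11=69
Step 4: prey: 42+21-57=6; pred: 69+57-20=106
Step 5: prey: 6+3-12=0; pred: 106+12-31=87
Step 6: prey: 0+0-0=0; pred: 87+0-26=61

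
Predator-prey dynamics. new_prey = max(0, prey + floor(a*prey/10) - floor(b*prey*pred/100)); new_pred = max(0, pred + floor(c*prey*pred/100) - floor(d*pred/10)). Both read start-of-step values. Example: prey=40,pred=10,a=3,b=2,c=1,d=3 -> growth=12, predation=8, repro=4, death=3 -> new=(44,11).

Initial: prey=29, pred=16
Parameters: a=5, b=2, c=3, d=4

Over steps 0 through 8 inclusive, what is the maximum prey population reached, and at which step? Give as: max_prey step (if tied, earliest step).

Step 1: prey: 29+14-9=34; pred: 16+13-6=23
Step 2: prey: 34+17-15=36; pred: 23+23-9=37
Step 3: prey: 36+18-26=28; pred: 37+39-14=62
Step 4: prey: 28+14-34=8; pred: 62+52-24=90
Step 5: prey: 8+4-14=0; pred: 90+21-36=75
Step 6: prey: 0+0-0=0; pred: 75+0-30=45
Step 7: prey: 0+0-0=0; pred: 45+0-18=27
Step 8: prey: 0+0-0=0; pred: 27+0-10=17
Max prey = 36 at step 2

Answer: 36 2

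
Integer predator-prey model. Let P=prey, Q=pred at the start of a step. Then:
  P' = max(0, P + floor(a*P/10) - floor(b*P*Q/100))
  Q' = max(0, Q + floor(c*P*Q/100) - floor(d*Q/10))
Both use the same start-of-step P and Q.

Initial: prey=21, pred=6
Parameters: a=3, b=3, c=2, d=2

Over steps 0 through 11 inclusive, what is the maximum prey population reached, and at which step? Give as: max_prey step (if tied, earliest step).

Step 1: prey: 21+6-3=24; pred: 6+2-1=7
Step 2: prey: 24+7-5=26; pred: 7+3-1=9
Step 3: prey: 26+7-7=26; pred: 9+4-1=12
Step 4: prey: 26+7-9=24; pred: 12+6-2=16
Step 5: prey: 24+7-11=20; pred: 16+7-3=20
Step 6: prey: 20+6-12=14; pred: 20+8-4=24
Step 7: prey: 14+4-10=8; pred: 24+6-4=26
Step 8: prey: 8+2-6=4; pred: 26+4-5=25
Step 9: prey: 4+1-3=2; pred: 25+2-5=22
Step 10: prey: 2+0-1=1; pred: 22+0-4=18
Step 11: prey: 1+0-0=1; pred: 18+0-3=15
Max prey = 26 at step 2

Answer: 26 2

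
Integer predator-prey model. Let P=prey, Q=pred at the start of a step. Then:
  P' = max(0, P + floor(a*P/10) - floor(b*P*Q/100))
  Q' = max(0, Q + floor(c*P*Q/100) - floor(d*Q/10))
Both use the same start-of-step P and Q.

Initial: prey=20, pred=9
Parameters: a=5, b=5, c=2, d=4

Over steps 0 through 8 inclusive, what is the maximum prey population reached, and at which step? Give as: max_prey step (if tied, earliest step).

Answer: 26 4

Derivation:
Step 1: prey: 20+10-9=21; pred: 9+3-3=9
Step 2: prey: 21+10-9=22; pred: 9+3-3=9
Step 3: prey: 22+11-9=24; pred: 9+3-3=9
Step 4: prey: 24+12-10=26; pred: 9+4-3=10
Step 5: prey: 26+13-13=26; pred: 10+5-4=11
Step 6: prey: 26+13-14=25; pred: 11+5-4=12
Step 7: prey: 25+12-15=22; pred: 12+6-4=14
Step 8: prey: 22+11-15=18; pred: 14+6-5=15
Max prey = 26 at step 4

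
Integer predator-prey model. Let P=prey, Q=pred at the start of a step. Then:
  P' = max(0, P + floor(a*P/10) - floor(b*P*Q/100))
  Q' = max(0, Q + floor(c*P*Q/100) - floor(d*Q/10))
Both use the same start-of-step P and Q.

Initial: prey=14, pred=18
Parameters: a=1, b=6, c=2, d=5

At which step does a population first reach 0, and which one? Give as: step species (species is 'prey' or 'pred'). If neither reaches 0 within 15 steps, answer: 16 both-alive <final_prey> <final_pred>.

Answer: 1 prey

Derivation:
Step 1: prey: 14+1-15=0; pred: 18+5-9=14
First extinction: prey at step 1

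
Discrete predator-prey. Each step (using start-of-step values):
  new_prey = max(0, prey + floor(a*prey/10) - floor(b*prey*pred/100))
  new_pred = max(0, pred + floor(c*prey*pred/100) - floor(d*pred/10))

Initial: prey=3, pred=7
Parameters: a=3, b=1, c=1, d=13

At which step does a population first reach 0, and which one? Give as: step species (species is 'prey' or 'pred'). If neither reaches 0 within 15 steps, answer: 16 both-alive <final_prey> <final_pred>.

Step 1: prey: 3+0-0=3; pred: 7+0-9=0
First extinction: pred at step 1

Answer: 1 pred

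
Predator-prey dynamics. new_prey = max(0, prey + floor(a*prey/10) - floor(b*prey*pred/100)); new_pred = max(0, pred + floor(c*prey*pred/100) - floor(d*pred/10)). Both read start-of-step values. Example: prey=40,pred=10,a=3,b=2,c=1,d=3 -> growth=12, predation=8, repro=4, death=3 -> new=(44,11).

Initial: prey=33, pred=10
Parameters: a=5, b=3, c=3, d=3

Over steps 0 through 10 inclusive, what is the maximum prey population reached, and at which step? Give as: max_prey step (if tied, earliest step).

Answer: 41 2

Derivation:
Step 1: prey: 33+16-9=40; pred: 10+9-3=16
Step 2: prey: 40+20-19=41; pred: 16+19-4=31
Step 3: prey: 41+20-38=23; pred: 31+38-9=60
Step 4: prey: 23+11-41=0; pred: 60+41-18=83
Step 5: prey: 0+0-0=0; pred: 83+0-24=59
Step 6: prey: 0+0-0=0; pred: 59+0-17=42
Step 7: prey: 0+0-0=0; pred: 42+0-12=30
Step 8: prey: 0+0-0=0; pred: 30+0-9=21
Step 9: prey: 0+0-0=0; pred: 21+0-6=15
Step 10: prey: 0+0-0=0; pred: 15+0-4=11
Max prey = 41 at step 2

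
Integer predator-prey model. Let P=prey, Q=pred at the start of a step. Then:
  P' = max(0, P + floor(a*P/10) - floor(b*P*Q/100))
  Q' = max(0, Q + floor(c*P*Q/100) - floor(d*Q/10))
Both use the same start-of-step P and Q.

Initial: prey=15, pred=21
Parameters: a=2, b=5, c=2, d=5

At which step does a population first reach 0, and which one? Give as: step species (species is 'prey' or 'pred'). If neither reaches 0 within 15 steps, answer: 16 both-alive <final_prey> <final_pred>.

Step 1: prey: 15+3-15=3; pred: 21+6-10=17
Step 2: prey: 3+0-2=1; pred: 17+1-8=10
Step 3: prey: 1+0-0=1; pred: 10+0-5=5
Step 4: prey: 1+0-0=1; pred: 5+0-2=3
Step 5: prey: 1+0-0=1; pred: 3+0-1=2
Step 6: prey: 1+0-0=1; pred: 2+0-1=1
Step 7: prey: 1+0-0=1; pred: 1+0-0=1
Steps 8-15: state stable at prey=1, pred=1 (no change)
No extinction within 15 steps

Answer: 16 both-alive 1 1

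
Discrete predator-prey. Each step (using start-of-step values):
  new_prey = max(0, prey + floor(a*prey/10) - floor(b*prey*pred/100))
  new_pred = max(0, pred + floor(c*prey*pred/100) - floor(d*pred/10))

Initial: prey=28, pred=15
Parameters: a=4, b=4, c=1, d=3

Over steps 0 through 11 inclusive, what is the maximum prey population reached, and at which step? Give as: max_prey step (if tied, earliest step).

Answer: 34 11

Derivation:
Step 1: prey: 28+11-16=23; pred: 15+4-4=15
Step 2: prey: 23+9-13=19; pred: 15+3-4=14
Step 3: prey: 19+7-10=16; pred: 14+2-4=12
Step 4: prey: 16+6-7=15; pred: 12+1-3=10
Step 5: prey: 15+6-6=15; pred: 10+1-3=8
Step 6: prey: 15+6-4=17; pred: 8+1-2=7
Step 7: prey: 17+6-4=19; pred: 7+1-2=6
Step 8: prey: 19+7-4=22; pred: 6+1-1=6
Step 9: prey: 22+8-5=25; pred: 6+1-1=6
Step 10: prey: 25+10-6=29; pred: 6+1-1=6
Step 11: prey: 29+11-6=34; pred: 6+1-1=6
Max prey = 34 at step 11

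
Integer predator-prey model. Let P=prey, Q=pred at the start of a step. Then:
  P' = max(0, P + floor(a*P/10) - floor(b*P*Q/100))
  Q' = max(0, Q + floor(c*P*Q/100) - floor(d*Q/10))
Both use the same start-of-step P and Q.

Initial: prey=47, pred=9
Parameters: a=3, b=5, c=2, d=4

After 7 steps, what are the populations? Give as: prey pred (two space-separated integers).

Step 1: prey: 47+14-21=40; pred: 9+8-3=14
Step 2: prey: 40+12-28=24; pred: 14+11-5=20
Step 3: prey: 24+7-24=7; pred: 20+9-8=21
Step 4: prey: 7+2-7=2; pred: 21+2-8=15
Step 5: prey: 2+0-1=1; pred: 15+0-6=9
Step 6: prey: 1+0-0=1; pred: 9+0-3=6
Step 7: prey: 1+0-0=1; pred: 6+0-2=4

Answer: 1 4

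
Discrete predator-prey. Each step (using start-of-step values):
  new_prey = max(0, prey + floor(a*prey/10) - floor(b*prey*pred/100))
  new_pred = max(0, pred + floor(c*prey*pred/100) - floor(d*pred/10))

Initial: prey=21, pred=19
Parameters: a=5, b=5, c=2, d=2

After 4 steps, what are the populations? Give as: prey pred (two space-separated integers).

Answer: 0 18

Derivation:
Step 1: prey: 21+10-19=12; pred: 19+7-3=23
Step 2: prey: 12+6-13=5; pred: 23+5-4=24
Step 3: prey: 5+2-6=1; pred: 24+2-4=22
Step 4: prey: 1+0-1=0; pred: 22+0-4=18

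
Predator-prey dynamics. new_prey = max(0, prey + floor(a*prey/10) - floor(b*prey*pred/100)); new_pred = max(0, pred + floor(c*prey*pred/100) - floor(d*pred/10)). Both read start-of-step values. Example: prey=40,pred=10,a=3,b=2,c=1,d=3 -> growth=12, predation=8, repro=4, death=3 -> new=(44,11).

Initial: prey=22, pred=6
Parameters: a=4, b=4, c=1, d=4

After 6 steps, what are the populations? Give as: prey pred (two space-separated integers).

Answer: 72 5

Derivation:
Step 1: prey: 22+8-5=25; pred: 6+1-2=5
Step 2: prey: 25+10-5=30; pred: 5+1-2=4
Step 3: prey: 30+12-4=38; pred: 4+1-1=4
Step 4: prey: 38+15-6=47; pred: 4+1-1=4
Step 5: prey: 47+18-7=58; pred: 4+1-1=4
Step 6: prey: 58+23-9=72; pred: 4+2-1=5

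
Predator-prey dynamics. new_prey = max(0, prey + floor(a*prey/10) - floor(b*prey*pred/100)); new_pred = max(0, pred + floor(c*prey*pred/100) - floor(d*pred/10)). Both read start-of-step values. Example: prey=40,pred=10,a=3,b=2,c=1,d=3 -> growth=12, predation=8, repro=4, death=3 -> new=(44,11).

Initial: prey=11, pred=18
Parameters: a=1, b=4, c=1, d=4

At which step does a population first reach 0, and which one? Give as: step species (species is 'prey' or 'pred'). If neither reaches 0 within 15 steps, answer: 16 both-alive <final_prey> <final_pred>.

Step 1: prey: 11+1-7=5; pred: 18+1-7=12
Step 2: prey: 5+0-2=3; pred: 12+0-4=8
Step 3: prey: 3+0-0=3; pred: 8+0-3=5
Step 4: prey: 3+0-0=3; pred: 5+0-2=3
Step 5: prey: 3+0-0=3; pred: 3+0-1=2
Step 6: prey: 3+0-0=3; pred: 2+0-0=2
Steps 7-15: state stable at prey=3, pred=2 (no change)
No extinction within 15 steps

Answer: 16 both-alive 3 2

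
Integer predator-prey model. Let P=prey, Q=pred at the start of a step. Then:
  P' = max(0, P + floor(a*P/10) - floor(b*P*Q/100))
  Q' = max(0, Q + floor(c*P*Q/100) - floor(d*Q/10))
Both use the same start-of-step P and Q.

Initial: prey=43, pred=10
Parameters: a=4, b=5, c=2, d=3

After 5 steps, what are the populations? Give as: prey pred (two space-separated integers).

Step 1: prey: 43+17-21=39; pred: 10+8-3=15
Step 2: prey: 39+15-29=25; pred: 15+11-4=22
Step 3: prey: 25+10-27=8; pred: 22+11-6=27
Step 4: prey: 8+3-10=1; pred: 27+4-8=23
Step 5: prey: 1+0-1=0; pred: 23+0-6=17

Answer: 0 17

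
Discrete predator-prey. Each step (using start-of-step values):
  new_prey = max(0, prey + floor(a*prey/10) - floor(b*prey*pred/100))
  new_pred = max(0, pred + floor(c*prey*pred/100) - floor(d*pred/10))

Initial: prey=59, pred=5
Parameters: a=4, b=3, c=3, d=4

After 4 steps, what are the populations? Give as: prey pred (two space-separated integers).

Answer: 0 158

Derivation:
Step 1: prey: 59+23-8=74; pred: 5+8-2=11
Step 2: prey: 74+29-24=79; pred: 11+24-4=31
Step 3: prey: 79+31-73=37; pred: 31+73-12=92
Step 4: prey: 37+14-102=0; pred: 92+102-36=158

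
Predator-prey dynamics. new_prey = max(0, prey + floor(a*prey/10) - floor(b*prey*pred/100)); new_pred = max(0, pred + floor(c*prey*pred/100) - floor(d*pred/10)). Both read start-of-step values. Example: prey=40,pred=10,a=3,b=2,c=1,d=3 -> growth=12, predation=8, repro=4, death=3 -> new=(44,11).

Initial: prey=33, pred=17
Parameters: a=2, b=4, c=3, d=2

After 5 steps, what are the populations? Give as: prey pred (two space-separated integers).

Answer: 0 21

Derivation:
Step 1: prey: 33+6-22=17; pred: 17+16-3=30
Step 2: prey: 17+3-20=0; pred: 30+15-6=39
Step 3: prey: 0+0-0=0; pred: 39+0-7=32
Step 4: prey: 0+0-0=0; pred: 32+0-6=26
Step 5: prey: 0+0-0=0; pred: 26+0-5=21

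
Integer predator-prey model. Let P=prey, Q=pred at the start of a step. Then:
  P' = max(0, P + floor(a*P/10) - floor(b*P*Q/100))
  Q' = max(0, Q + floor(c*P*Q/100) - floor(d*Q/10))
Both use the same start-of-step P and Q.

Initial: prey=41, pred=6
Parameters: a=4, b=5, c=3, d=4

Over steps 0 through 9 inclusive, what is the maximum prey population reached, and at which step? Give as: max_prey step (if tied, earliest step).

Step 1: prey: 41+16-12=45; pred: 6+7-2=11
Step 2: prey: 45+18-24=39; pred: 11+14-4=21
Step 3: prey: 39+15-40=14; pred: 21+24-8=37
Step 4: prey: 14+5-25=0; pred: 37+15-14=38
Step 5: prey: 0+0-0=0; pred: 38+0-15=23
Step 6: prey: 0+0-0=0; pred: 23+0-9=14
Step 7: prey: 0+0-0=0; pred: 14+0-5=9
Step 8: prey: 0+0-0=0; pred: 9+0-3=6
Step 9: prey: 0+0-0=0; pred: 6+0-2=4
Max prey = 45 at step 1

Answer: 45 1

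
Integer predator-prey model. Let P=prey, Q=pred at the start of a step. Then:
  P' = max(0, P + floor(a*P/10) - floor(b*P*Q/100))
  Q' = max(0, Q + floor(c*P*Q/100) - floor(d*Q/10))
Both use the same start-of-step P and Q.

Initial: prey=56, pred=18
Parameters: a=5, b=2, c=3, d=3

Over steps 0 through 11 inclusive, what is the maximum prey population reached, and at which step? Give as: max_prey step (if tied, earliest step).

Answer: 64 1

Derivation:
Step 1: prey: 56+28-20=64; pred: 18+30-5=43
Step 2: prey: 64+32-55=41; pred: 43+82-12=113
Step 3: prey: 41+20-92=0; pred: 113+138-33=218
Step 4: prey: 0+0-0=0; pred: 218+0-65=153
Step 5: prey: 0+0-0=0; pred: 153+0-45=108
Step 6: prey: 0+0-0=0; pred: 108+0-32=76
Step 7: prey: 0+0-0=0; pred: 76+0-22=54
Step 8: prey: 0+0-0=0; pred: 54+0-16=38
Step 9: prey: 0+0-0=0; pred: 38+0-11=27
Step 10: prey: 0+0-0=0; pred: 27+0-8=19
Step 11: prey: 0+0-0=0; pred: 19+0-5=14
Max prey = 64 at step 1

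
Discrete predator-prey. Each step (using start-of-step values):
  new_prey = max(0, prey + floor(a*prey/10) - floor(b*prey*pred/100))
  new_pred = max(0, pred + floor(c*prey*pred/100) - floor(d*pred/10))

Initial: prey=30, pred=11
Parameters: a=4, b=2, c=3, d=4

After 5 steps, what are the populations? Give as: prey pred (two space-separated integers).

Answer: 0 80

Derivation:
Step 1: prey: 30+12-6=36; pred: 11+9-4=16
Step 2: prey: 36+14-11=39; pred: 16+17-6=27
Step 3: prey: 39+15-21=33; pred: 27+31-10=48
Step 4: prey: 33+13-31=15; pred: 48+47-19=76
Step 5: prey: 15+6-22=0; pred: 76+34-30=80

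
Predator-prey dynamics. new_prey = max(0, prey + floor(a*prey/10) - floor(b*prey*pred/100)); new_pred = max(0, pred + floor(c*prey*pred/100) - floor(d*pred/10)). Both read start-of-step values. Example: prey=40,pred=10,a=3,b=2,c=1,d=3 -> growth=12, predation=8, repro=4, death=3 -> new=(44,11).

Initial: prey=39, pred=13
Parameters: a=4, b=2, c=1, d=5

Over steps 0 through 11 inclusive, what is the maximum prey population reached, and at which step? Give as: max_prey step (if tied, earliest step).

Step 1: prey: 39+15-10=44; pred: 13+5-6=12
Step 2: prey: 44+17-10=51; pred: 12+5-6=11
Step 3: prey: 51+20-11=60; pred: 11+5-5=11
Step 4: prey: 60+24-13=71; pred: 11+6-5=12
Step 5: prey: 71+28-17=82; pred: 12+8-6=14
Step 6: prey: 82+32-22=92; pred: 14+11-7=18
Step 7: prey: 92+36-33=95; pred: 18+16-9=25
Step 8: prey: 95+38-47=86; pred: 25+23-12=36
Step 9: prey: 86+34-61=59; pred: 36+30-18=48
Step 10: prey: 59+23-56=26; pred: 48+28-24=52
Step 11: prey: 26+10-27=9; pred: 52+13-26=39
Max prey = 95 at step 7

Answer: 95 7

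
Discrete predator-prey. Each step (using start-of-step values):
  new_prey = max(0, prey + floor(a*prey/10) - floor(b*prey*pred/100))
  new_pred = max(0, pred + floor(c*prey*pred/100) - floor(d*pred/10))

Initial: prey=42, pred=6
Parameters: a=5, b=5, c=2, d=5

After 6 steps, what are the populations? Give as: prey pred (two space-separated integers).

Step 1: prey: 42+21-12=51; pred: 6+5-3=8
Step 2: prey: 51+25-20=56; pred: 8+8-4=12
Step 3: prey: 56+28-33=51; pred: 12+13-6=19
Step 4: prey: 51+25-48=28; pred: 19+19-9=29
Step 5: prey: 28+14-40=2; pred: 29+16-14=31
Step 6: prey: 2+1-3=0; pred: 31+1-15=17

Answer: 0 17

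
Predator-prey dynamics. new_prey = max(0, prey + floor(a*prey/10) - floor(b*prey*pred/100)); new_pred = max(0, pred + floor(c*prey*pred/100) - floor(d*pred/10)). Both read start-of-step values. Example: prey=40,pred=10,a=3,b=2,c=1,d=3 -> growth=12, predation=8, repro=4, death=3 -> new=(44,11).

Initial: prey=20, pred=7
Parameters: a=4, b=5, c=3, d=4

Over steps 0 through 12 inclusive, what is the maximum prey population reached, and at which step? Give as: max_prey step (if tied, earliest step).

Step 1: prey: 20+8-7=21; pred: 7+4-2=9
Step 2: prey: 21+8-9=20; pred: 9+5-3=11
Step 3: prey: 20+8-11=17; pred: 11+6-4=13
Step 4: prey: 17+6-11=12; pred: 13+6-5=14
Step 5: prey: 12+4-8=8; pred: 14+5-5=14
Step 6: prey: 8+3-5=6; pred: 14+3-5=12
Step 7: prey: 6+2-3=5; pred: 12+2-4=10
Step 8: prey: 5+2-2=5; pred: 10+1-4=7
Step 9: prey: 5+2-1=6; pred: 7+1-2=6
Step 10: prey: 6+2-1=7; pred: 6+1-2=5
Step 11: prey: 7+2-1=8; pred: 5+1-2=4
Step 12: prey: 8+3-1=10; pred: 4+0-1=3
Max prey = 21 at step 1

Answer: 21 1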